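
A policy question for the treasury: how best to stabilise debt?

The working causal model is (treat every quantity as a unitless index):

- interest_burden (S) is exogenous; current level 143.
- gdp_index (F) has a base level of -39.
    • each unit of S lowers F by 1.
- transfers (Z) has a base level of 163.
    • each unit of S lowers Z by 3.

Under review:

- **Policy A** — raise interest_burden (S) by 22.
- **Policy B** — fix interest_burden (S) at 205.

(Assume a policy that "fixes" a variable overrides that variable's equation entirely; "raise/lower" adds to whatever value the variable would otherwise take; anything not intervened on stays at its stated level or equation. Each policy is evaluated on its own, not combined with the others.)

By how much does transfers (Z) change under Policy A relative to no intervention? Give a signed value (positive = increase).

Baseline:
  S = 143
  Z = 163 − 3·143 = -266
Policy A (S + 22):
  S = 143 + 22 = 165
  Z = 163 − 3·165 = -332
Change in Z: -332 − (-266) = -66

-66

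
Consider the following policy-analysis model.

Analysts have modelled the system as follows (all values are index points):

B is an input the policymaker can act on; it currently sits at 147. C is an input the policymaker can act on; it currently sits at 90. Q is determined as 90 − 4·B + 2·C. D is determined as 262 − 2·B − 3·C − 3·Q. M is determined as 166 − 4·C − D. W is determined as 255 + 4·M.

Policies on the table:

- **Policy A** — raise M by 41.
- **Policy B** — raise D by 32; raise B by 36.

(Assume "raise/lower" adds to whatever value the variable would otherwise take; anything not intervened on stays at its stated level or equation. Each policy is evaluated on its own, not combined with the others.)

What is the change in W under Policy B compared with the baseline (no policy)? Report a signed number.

-1568

Baseline:
  B = 147
  C = 90
  Q = 90 − 4·147 + 2·90 = -318
  D = 262 − 2·147 − 3·90 − 3·(-318) = 652
  M = 166 − 4·90 − 652 = -846
  W = 255 + 4·(-846) = -3129
Policy B (D + 32, B + 36):
  B = 147 + 36 = 183
  C = 90
  Q = 90 − 4·183 + 2·90 = -462
  D = 262 − 2·183 − 3·90 − 3·(-462) (+32 from intervention) = 1044
  M = 166 − 4·90 − 1044 = -1238
  W = 255 + 4·(-1238) = -4697
Change in W: -4697 − (-3129) = -1568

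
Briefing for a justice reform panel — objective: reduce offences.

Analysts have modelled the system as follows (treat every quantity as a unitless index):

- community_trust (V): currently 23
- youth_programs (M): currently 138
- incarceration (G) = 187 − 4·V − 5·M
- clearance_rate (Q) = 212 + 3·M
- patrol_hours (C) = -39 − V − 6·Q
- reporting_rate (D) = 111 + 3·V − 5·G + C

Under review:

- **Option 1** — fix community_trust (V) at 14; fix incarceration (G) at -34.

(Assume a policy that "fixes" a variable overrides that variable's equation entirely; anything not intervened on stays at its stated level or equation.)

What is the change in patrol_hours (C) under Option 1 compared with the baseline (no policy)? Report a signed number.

9

Baseline:
  V = 23
  M = 138
  Q = 212 + 3·138 = 626
  C = -39 − 23 − 6·626 = -3818
Option 1 (V := 14, G := -34):
  V = 14
  M = 138
  Q = 212 + 3·138 = 626
  C = -39 − 14 − 6·626 = -3809
Change in C: -3809 − (-3818) = 9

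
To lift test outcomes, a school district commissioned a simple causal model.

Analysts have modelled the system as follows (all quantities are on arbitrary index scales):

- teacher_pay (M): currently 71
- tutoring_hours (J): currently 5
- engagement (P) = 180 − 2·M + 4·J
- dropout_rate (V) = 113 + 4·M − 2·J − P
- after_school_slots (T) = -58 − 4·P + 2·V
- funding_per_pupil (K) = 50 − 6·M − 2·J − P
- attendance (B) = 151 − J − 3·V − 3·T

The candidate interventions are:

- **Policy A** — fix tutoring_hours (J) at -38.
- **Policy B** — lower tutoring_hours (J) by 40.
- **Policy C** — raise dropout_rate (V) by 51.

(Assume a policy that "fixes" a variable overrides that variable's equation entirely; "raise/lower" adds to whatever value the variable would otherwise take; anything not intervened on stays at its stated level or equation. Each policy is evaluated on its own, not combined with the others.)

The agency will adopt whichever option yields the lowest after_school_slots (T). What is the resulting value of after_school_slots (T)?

Policy A (J := -38):
  M = 71
  J = -38
  P = 180 − 2·71 + 4·(-38) = -114
  V = 113 + 4·71 − 2·(-38) − (-114) = 587
  T = -58 − 4·(-114) + 2·587 = 1572
Policy B (J − 40):
  M = 71
  J = 5 − 40 = -35
  P = 180 − 2·71 + 4·(-35) = -102
  V = 113 + 4·71 − 2·(-35) − (-102) = 569
  T = -58 − 4·(-102) + 2·569 = 1488
Policy C (V + 51):
  M = 71
  J = 5
  P = 180 − 2·71 + 4·5 = 58
  V = 113 + 4·71 − 2·5 − 58 (+51 from intervention) = 380
  T = -58 − 4·58 + 2·380 = 470
Comparing — Policy A: T=1572, Policy B: T=1488, Policy C: T=470. Lowest is 470 (Policy C).

470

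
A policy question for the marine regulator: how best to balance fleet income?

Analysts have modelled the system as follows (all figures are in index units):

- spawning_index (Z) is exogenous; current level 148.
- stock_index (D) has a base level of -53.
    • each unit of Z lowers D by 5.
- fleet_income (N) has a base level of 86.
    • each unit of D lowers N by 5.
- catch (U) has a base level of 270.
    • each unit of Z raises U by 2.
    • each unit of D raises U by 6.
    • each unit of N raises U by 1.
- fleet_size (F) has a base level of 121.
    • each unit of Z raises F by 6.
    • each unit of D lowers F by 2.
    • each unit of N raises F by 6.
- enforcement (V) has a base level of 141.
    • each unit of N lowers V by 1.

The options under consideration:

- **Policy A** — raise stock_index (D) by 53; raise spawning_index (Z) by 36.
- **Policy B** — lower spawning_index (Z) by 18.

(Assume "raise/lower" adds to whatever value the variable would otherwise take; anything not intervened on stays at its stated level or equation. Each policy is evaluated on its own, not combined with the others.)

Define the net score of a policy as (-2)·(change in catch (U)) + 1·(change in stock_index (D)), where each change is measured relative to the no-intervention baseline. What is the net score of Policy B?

Baseline:
  Z = 148
  D = -53 − 5·148 = -793
  N = 86 − 5·(-793) = 4051
  U = 270 + 2·148 + 6·(-793) + 4051 = -141
Policy B (Z − 18):
  Z = 148 − 18 = 130
  D = -53 − 5·130 = -703
  N = 86 − 5·(-703) = 3601
  U = 270 + 2·130 + 6·(-703) + 3601 = -87
ΔU = -87 − (-141) = 54; ΔD = -703 − (-793) = 90
Score = (-2)·54 + 1·90 = -18

-18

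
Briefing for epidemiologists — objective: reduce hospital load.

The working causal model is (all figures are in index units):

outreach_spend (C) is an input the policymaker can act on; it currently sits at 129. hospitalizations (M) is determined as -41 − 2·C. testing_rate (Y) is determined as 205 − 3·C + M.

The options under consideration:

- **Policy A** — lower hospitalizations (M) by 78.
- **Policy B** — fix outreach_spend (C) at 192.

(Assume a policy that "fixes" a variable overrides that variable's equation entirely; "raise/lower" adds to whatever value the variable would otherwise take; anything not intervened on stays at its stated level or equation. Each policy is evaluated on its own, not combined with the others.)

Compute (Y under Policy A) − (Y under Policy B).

Policy A (M − 78):
  C = 129
  M = -41 − 2·129 (−78 from intervention) = -377
  Y = 205 − 3·129 + (-377) = -559
Policy B (C := 192):
  C = 192
  M = -41 − 2·192 = -425
  Y = 205 − 3·192 + (-425) = -796
Y: -559 − (-796) = 237

237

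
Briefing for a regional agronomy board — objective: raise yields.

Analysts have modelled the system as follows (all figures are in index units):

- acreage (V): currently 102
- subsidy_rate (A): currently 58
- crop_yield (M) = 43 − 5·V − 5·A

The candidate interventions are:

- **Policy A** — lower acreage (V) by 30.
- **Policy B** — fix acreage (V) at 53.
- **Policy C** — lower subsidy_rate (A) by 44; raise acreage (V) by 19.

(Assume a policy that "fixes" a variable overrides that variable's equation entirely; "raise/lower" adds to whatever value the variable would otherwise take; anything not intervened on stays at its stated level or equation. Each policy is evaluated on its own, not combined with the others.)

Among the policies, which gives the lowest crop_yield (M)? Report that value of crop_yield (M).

Policy A (V − 30):
  V = 102 − 30 = 72
  A = 58
  M = 43 − 5·72 − 5·58 = -607
Policy B (V := 53):
  V = 53
  A = 58
  M = 43 − 5·53 − 5·58 = -512
Policy C (A − 44, V + 19):
  V = 102 + 19 = 121
  A = 58 − 44 = 14
  M = 43 − 5·121 − 5·14 = -632
Comparing — Policy A: M=-607, Policy B: M=-512, Policy C: M=-632. Lowest is -632 (Policy C).

-632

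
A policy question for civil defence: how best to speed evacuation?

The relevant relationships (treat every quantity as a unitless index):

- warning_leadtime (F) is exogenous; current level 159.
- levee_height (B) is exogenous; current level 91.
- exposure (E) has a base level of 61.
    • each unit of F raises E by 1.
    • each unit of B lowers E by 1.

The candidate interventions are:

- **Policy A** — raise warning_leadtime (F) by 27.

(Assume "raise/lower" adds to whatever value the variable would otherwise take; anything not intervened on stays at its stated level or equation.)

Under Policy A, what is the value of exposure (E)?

Policy A (F + 27):
  F = 159 + 27 = 186
  B = 91
  E = 61 + 186 − 91 = 156

156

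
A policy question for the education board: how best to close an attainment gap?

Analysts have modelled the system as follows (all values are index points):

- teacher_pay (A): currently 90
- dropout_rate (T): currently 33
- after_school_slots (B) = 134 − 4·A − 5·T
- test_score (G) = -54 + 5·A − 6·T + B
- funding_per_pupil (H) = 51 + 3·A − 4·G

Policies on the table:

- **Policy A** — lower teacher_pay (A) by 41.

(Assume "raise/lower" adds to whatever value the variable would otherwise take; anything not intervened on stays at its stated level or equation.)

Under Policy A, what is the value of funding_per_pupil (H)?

1134

Policy A (A − 41):
  A = 90 − 41 = 49
  T = 33
  B = 134 − 4·49 − 5·33 = -227
  G = -54 + 5·49 − 6·33 + (-227) = -234
  H = 51 + 3·49 − 4·(-234) = 1134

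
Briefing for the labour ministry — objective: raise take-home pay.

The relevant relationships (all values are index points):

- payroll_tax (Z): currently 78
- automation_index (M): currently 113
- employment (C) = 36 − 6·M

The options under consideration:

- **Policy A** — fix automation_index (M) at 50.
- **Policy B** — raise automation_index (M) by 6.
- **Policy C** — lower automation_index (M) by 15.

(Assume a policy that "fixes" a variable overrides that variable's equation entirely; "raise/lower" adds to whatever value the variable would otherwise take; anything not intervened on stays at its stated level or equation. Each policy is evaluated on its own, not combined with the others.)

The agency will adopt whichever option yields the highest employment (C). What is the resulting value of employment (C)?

Policy A (M := 50):
  M = 50
  C = 36 − 6·50 = -264
Policy B (M + 6):
  M = 113 + 6 = 119
  C = 36 − 6·119 = -678
Policy C (M − 15):
  M = 113 − 15 = 98
  C = 36 − 6·98 = -552
Comparing — Policy A: C=-264, Policy B: C=-678, Policy C: C=-552. Highest is -264 (Policy A).

-264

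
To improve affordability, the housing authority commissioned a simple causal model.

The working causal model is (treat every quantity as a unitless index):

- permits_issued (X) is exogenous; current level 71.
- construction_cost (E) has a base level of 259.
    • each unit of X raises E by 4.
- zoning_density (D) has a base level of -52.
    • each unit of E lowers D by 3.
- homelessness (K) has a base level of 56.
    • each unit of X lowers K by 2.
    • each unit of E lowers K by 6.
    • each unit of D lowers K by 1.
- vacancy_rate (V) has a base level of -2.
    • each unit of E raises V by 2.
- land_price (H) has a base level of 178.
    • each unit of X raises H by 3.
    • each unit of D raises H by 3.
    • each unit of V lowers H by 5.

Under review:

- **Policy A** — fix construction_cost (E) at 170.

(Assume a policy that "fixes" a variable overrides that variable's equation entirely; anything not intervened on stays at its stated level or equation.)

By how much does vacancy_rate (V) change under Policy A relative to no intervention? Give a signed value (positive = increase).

Baseline:
  X = 71
  E = 259 + 4·71 = 543
  V = -2 + 2·543 = 1084
Policy A (E := 170):
  X = 71
  E = 170
  V = -2 + 2·170 = 338
Change in V: 338 − 1084 = -746

-746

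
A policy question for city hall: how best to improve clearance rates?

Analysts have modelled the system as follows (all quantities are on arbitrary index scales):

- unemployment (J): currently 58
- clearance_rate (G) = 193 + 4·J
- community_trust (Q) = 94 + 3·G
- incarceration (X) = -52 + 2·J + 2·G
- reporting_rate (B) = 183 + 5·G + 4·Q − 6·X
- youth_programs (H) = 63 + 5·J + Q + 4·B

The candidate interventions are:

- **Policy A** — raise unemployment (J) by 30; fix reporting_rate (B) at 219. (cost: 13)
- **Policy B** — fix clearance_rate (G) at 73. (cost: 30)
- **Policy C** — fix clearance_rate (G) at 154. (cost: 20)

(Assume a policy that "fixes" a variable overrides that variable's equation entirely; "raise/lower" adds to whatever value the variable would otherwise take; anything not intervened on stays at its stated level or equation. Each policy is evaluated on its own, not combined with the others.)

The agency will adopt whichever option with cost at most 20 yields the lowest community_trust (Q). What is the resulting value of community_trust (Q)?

556

Policy A (J + 30, B := 219):
  J = 58 + 30 = 88
  G = 193 + 4·88 = 545
  Q = 94 + 3·545 = 1729
Policy C (G := 154):
  J = 58
  G = 154
  Q = 94 + 3·154 = 556
Comparing — Policy A: Q=1729, Policy C: Q=556. Lowest is 556 (Policy C).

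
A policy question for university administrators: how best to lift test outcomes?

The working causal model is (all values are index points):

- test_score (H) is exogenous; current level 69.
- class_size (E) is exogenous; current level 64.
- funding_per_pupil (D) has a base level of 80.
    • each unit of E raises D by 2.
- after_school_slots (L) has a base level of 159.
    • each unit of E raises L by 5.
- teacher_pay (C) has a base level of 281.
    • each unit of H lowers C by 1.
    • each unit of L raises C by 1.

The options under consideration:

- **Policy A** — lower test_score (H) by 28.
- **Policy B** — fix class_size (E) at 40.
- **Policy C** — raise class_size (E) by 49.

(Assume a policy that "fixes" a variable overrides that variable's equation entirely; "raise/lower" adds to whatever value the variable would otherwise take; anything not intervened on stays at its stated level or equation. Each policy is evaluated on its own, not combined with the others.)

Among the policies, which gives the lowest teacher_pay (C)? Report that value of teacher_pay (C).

Policy A (H − 28):
  H = 69 − 28 = 41
  E = 64
  L = 159 + 5·64 = 479
  C = 281 − 41 + 479 = 719
Policy B (E := 40):
  H = 69
  E = 40
  L = 159 + 5·40 = 359
  C = 281 − 69 + 359 = 571
Policy C (E + 49):
  H = 69
  E = 64 + 49 = 113
  L = 159 + 5·113 = 724
  C = 281 − 69 + 724 = 936
Comparing — Policy A: C=719, Policy B: C=571, Policy C: C=936. Lowest is 571 (Policy B).

571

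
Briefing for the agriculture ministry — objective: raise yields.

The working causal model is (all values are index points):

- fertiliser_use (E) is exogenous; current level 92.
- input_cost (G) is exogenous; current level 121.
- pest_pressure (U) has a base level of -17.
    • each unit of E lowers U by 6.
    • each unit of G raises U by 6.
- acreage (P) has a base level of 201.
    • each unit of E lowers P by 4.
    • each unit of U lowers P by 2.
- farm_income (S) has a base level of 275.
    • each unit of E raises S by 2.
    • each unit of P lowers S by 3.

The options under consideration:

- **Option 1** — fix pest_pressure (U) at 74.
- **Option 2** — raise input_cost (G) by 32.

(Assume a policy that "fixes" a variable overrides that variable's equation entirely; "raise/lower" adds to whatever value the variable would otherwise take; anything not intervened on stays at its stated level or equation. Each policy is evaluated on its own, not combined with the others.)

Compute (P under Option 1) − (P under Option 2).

Option 1 (U := 74):
  E = 92
  G = 121
  U = 74
  P = 201 − 4·92 − 2·74 = -315
Option 2 (G + 32):
  E = 92
  G = 121 + 32 = 153
  U = -17 − 6·92 + 6·153 = 349
  P = 201 − 4·92 − 2·349 = -865
P: -315 − (-865) = 550

550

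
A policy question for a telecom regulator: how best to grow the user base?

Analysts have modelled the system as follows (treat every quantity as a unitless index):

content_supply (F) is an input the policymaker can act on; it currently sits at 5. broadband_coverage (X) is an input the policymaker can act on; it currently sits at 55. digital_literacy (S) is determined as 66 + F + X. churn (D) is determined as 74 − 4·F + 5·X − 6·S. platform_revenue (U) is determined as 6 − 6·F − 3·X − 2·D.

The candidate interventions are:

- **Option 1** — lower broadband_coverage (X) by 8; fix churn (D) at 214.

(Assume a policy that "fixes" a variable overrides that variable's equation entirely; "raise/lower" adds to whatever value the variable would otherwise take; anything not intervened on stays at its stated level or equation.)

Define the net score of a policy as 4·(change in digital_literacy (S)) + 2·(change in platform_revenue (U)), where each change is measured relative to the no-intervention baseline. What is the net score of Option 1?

Baseline:
  F = 5
  X = 55
  S = 66 + 5 + 55 = 126
  D = 74 − 4·5 + 5·55 − 6·126 = -427
  U = 6 − 6·5 − 3·55 − 2·(-427) = 665
Option 1 (X − 8, D := 214):
  F = 5
  X = 55 − 8 = 47
  S = 66 + 5 + 47 = 118
  D = 214
  U = 6 − 6·5 − 3·47 − 2·214 = -593
ΔS = 118 − 126 = -8; ΔU = -593 − 665 = -1258
Score = 4·(-8) + 2·(-1258) = -2548

-2548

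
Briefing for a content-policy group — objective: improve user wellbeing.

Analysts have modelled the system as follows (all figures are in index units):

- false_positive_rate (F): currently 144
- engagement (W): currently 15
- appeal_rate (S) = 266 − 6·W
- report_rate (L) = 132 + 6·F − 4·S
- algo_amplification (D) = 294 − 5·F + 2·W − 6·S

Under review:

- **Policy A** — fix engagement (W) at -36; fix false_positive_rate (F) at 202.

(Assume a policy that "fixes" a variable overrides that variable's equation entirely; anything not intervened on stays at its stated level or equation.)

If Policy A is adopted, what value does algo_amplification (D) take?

Policy A (W := -36, F := 202):
  F = 202
  W = -36
  S = 266 − 6·(-36) = 482
  D = 294 − 5·202 + 2·(-36) − 6·482 = -3680

-3680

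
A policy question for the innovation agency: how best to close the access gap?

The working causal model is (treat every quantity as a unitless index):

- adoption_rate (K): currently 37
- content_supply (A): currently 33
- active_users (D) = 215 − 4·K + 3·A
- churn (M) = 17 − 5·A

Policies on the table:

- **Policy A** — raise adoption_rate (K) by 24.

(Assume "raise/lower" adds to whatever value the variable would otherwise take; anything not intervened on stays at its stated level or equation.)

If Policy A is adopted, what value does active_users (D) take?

70

Policy A (K + 24):
  K = 37 + 24 = 61
  A = 33
  D = 215 − 4·61 + 3·33 = 70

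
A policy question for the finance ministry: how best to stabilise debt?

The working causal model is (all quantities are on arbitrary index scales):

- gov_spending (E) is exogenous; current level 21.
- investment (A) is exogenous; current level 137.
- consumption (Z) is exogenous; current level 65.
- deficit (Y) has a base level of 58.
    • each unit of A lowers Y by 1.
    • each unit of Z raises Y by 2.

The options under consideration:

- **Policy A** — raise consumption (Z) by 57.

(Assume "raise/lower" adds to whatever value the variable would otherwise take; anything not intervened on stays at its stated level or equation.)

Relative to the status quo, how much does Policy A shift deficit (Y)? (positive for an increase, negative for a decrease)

Baseline:
  A = 137
  Z = 65
  Y = 58 − 137 + 2·65 = 51
Policy A (Z + 57):
  A = 137
  Z = 65 + 57 = 122
  Y = 58 − 137 + 2·122 = 165
Change in Y: 165 − 51 = 114

114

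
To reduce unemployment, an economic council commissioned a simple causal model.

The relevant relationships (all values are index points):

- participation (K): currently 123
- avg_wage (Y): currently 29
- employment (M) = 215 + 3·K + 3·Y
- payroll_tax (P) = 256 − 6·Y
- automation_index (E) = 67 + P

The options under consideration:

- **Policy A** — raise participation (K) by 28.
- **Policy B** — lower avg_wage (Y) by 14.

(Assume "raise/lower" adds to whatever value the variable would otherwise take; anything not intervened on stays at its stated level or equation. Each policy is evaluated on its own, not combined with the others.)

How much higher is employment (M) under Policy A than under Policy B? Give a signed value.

Policy A (K + 28):
  K = 123 + 28 = 151
  Y = 29
  M = 215 + 3·151 + 3·29 = 755
Policy B (Y − 14):
  K = 123
  Y = 29 − 14 = 15
  M = 215 + 3·123 + 3·15 = 629
M: 755 − 629 = 126

126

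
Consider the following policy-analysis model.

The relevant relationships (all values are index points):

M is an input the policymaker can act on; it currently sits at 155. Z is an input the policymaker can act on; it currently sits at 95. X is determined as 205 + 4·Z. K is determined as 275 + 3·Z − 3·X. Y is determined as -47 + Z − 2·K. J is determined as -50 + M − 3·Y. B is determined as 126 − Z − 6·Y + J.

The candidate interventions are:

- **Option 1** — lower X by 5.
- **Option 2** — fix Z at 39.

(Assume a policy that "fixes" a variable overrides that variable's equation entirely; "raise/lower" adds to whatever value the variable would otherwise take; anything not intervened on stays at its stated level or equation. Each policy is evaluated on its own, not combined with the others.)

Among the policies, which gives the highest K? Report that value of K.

Option 1 (X − 5):
  Z = 95
  X = 205 + 4·95 (−5 from intervention) = 580
  K = 275 + 3·95 − 3·580 = -1180
Option 2 (Z := 39):
  Z = 39
  X = 205 + 4·39 = 361
  K = 275 + 3·39 − 3·361 = -691
Comparing — Option 1: K=-1180, Option 2: K=-691. Highest is -691 (Option 2).

-691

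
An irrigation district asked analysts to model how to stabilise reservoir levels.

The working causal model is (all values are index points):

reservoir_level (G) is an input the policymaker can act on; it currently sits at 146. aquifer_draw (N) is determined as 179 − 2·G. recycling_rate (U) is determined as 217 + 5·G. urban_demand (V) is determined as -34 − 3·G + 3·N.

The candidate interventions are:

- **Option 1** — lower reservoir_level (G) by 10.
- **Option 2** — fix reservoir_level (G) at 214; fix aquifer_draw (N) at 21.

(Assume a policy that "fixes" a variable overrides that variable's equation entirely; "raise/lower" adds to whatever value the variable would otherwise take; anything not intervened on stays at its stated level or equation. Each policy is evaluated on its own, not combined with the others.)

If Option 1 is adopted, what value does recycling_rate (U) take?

Option 1 (G − 10):
  G = 146 − 10 = 136
  U = 217 + 5·136 = 897

897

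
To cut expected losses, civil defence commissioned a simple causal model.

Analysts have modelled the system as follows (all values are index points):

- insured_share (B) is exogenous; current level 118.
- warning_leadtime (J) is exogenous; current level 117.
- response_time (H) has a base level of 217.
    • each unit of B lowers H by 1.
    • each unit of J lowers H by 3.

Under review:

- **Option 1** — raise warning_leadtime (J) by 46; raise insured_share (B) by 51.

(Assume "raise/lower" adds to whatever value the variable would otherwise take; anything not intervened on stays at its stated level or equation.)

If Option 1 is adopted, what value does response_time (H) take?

-441

Option 1 (J + 46, B + 51):
  B = 118 + 51 = 169
  J = 117 + 46 = 163
  H = 217 − 169 − 3·163 = -441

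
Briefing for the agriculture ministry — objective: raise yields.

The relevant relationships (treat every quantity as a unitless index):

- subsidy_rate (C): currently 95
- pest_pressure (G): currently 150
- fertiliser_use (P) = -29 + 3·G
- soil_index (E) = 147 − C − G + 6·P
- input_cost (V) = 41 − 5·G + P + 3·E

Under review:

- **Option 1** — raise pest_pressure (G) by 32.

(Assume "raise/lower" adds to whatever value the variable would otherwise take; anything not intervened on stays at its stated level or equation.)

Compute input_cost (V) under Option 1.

8564

Option 1 (G + 32):
  C = 95
  G = 150 + 32 = 182
  P = -29 + 3·182 = 517
  E = 147 − 95 − 182 + 6·517 = 2972
  V = 41 − 5·182 + 517 + 3·2972 = 8564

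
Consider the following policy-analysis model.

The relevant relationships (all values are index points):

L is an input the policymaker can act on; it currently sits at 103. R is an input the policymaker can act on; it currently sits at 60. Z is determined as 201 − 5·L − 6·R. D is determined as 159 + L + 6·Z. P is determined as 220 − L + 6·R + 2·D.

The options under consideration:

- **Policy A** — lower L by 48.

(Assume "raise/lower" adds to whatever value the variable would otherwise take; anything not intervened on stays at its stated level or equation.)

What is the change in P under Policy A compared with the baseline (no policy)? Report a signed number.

2832

Baseline:
  L = 103
  R = 60
  Z = 201 − 5·103 − 6·60 = -674
  D = 159 + 103 + 6·(-674) = -3782
  P = 220 − 103 + 6·60 + 2·(-3782) = -7087
Policy A (L − 48):
  L = 103 − 48 = 55
  R = 60
  Z = 201 − 5·55 − 6·60 = -434
  D = 159 + 55 + 6·(-434) = -2390
  P = 220 − 55 + 6·60 + 2·(-2390) = -4255
Change in P: -4255 − (-7087) = 2832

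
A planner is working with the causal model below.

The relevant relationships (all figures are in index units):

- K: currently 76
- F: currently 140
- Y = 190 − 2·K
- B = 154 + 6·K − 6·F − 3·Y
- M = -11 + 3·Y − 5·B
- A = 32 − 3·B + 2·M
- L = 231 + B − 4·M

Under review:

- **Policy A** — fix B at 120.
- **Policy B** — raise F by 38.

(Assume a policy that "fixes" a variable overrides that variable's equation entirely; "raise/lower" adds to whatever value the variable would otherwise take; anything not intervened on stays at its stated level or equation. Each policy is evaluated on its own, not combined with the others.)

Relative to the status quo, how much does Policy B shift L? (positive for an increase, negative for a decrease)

-4788

Baseline:
  K = 76
  F = 140
  Y = 190 − 2·76 = 38
  B = 154 + 6·76 − 6·140 − 3·38 = -344
  M = -11 + 3·38 − 5·(-344) = 1823
  L = 231 + (-344) − 4·1823 = -7405
Policy B (F + 38):
  K = 76
  F = 140 + 38 = 178
  Y = 190 − 2·76 = 38
  B = 154 + 6·76 − 6·178 − 3·38 = -572
  M = -11 + 3·38 − 5·(-572) = 2963
  L = 231 + (-572) − 4·2963 = -12193
Change in L: -12193 − (-7405) = -4788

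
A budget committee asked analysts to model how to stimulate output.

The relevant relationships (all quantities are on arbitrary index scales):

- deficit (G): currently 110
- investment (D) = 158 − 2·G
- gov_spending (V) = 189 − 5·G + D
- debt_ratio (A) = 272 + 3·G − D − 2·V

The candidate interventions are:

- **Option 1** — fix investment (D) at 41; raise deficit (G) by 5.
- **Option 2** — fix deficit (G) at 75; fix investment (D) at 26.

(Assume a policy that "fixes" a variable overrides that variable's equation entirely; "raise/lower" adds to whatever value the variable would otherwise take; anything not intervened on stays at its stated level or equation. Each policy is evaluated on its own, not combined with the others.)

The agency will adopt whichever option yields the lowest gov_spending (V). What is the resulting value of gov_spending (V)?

Option 1 (D := 41, G + 5):
  G = 110 + 5 = 115
  D = 41
  V = 189 − 5·115 + 41 = -345
Option 2 (G := 75, D := 26):
  G = 75
  D = 26
  V = 189 − 5·75 + 26 = -160
Comparing — Option 1: V=-345, Option 2: V=-160. Lowest is -345 (Option 1).

-345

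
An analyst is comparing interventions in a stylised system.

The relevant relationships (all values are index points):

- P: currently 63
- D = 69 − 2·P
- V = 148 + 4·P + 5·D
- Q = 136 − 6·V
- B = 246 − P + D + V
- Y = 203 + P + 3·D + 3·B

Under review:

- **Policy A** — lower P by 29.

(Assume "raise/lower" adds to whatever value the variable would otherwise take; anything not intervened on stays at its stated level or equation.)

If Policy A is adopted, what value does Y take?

Policy A (P − 29):
  P = 63 − 29 = 34
  D = 69 − 2·34 = 1
  V = 148 + 4·34 + 5·1 = 289
  B = 246 − 34 + 1 + 289 = 502
  Y = 203 + 34 + 3·1 + 3·502 = 1746

1746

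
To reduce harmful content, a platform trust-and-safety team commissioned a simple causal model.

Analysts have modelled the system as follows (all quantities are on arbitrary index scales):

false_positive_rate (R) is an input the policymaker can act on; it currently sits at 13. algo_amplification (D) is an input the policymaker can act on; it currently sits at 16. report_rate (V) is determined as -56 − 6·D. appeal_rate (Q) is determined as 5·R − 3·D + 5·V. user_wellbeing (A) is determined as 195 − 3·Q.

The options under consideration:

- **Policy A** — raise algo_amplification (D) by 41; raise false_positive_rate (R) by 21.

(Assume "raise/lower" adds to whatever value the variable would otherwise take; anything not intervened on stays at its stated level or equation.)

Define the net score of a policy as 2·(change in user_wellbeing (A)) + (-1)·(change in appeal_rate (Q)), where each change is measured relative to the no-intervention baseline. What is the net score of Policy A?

Baseline:
  R = 13
  D = 16
  V = -56 − 6·16 = -152
  Q = 0 + 5·13 − 3·16 + 5·(-152) = -743
  A = 195 − 3·(-743) = 2424
Policy A (D + 41, R + 21):
  R = 13 + 21 = 34
  D = 16 + 41 = 57
  V = -56 − 6·57 = -398
  Q = 0 + 5·34 − 3·57 + 5·(-398) = -1991
  A = 195 − 3·(-1991) = 6168
ΔA = 6168 − 2424 = 3744; ΔQ = -1991 − (-743) = -1248
Score = 2·3744 + (-1)·(-1248) = 8736

8736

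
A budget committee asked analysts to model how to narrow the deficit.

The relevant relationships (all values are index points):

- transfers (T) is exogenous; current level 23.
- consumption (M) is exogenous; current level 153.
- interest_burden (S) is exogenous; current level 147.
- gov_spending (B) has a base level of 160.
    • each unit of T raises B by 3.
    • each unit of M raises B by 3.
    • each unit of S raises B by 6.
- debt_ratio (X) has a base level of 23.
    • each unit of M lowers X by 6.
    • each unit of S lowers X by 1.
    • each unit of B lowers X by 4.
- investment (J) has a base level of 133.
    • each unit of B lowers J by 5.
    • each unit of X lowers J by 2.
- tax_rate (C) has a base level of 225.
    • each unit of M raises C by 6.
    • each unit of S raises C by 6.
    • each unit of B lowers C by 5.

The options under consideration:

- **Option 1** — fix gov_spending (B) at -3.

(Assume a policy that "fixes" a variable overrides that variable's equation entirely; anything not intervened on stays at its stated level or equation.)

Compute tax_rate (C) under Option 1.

2040

Option 1 (B := -3):
  T = 23
  M = 153
  S = 147
  B = -3
  C = 225 + 6·153 + 6·147 − 5·(-3) = 2040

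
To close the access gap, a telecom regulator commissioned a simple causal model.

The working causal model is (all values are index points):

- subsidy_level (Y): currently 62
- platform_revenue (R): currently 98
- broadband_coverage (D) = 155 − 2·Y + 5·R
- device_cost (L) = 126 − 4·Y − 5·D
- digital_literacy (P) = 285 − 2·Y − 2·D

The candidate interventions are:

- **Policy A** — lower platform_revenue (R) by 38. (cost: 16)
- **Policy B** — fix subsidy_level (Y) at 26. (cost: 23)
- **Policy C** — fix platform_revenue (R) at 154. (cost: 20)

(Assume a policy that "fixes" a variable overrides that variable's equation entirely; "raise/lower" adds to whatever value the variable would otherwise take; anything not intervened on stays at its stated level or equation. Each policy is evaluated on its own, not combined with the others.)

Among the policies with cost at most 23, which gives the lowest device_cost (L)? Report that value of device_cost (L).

Policy A (R − 38):
  Y = 62
  R = 98 − 38 = 60
  D = 155 − 2·62 + 5·60 = 331
  L = 126 − 4·62 − 5·331 = -1777
Policy B (Y := 26):
  Y = 26
  R = 98
  D = 155 − 2·26 + 5·98 = 593
  L = 126 − 4·26 − 5·593 = -2943
Policy C (R := 154):
  Y = 62
  R = 154
  D = 155 − 2·62 + 5·154 = 801
  L = 126 − 4·62 − 5·801 = -4127
Comparing — Policy A: L=-1777, Policy B: L=-2943, Policy C: L=-4127. Lowest is -4127 (Policy C).

-4127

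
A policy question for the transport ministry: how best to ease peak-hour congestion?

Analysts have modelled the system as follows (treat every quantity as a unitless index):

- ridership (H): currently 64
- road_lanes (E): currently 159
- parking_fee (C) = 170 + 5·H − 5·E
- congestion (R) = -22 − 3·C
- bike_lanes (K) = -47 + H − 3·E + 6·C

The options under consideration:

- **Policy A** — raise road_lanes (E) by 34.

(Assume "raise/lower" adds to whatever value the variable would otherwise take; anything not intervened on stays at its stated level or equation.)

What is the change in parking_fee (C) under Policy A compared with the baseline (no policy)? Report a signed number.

Baseline:
  H = 64
  E = 159
  C = 170 + 5·64 − 5·159 = -305
Policy A (E + 34):
  H = 64
  E = 159 + 34 = 193
  C = 170 + 5·64 − 5·193 = -475
Change in C: -475 − (-305) = -170

-170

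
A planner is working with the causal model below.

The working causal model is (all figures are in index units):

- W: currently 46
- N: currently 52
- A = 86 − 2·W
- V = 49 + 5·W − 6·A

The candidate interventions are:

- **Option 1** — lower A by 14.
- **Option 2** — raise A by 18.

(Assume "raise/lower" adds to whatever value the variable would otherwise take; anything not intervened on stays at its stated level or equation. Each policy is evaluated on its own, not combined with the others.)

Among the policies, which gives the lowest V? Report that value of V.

207

Option 1 (A − 14):
  W = 46
  A = 86 − 2·46 (−14 from intervention) = -20
  V = 49 + 5·46 − 6·(-20) = 399
Option 2 (A + 18):
  W = 46
  A = 86 − 2·46 (+18 from intervention) = 12
  V = 49 + 5·46 − 6·12 = 207
Comparing — Option 1: V=399, Option 2: V=207. Lowest is 207 (Option 2).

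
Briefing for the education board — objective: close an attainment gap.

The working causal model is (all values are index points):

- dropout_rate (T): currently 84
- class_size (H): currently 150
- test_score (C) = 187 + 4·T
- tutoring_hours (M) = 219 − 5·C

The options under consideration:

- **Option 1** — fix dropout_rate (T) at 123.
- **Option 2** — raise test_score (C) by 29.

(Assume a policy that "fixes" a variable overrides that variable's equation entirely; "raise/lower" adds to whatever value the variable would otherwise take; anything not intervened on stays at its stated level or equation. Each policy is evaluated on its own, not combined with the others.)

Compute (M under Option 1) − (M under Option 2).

Option 1 (T := 123):
  T = 123
  C = 187 + 4·123 = 679
  M = 219 − 5·679 = -3176
Option 2 (C + 29):
  T = 84
  C = 187 + 4·84 (+29 from intervention) = 552
  M = 219 − 5·552 = -2541
M: -3176 − (-2541) = -635

-635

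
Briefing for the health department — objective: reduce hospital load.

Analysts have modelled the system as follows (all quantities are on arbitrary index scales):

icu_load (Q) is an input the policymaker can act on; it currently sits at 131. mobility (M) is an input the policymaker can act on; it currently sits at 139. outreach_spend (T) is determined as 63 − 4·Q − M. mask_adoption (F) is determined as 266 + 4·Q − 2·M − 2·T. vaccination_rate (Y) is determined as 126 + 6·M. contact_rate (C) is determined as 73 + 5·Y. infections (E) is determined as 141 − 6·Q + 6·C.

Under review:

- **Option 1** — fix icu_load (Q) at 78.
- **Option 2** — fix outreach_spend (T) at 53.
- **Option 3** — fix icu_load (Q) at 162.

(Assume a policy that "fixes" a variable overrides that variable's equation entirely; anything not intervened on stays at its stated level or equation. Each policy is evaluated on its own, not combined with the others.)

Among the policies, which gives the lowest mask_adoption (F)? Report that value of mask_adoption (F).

Option 1 (Q := 78):
  Q = 78
  M = 139
  T = 63 − 4·78 − 139 = -388
  F = 266 + 4·78 − 2·139 − 2·(-388) = 1076
Option 2 (T := 53):
  Q = 131
  M = 139
  T = 53
  F = 266 + 4·131 − 2·139 − 2·53 = 406
Option 3 (Q := 162):
  Q = 162
  M = 139
  T = 63 − 4·162 − 139 = -724
  F = 266 + 4·162 − 2·139 − 2·(-724) = 2084
Comparing — Option 1: F=1076, Option 2: F=406, Option 3: F=2084. Lowest is 406 (Option 2).

406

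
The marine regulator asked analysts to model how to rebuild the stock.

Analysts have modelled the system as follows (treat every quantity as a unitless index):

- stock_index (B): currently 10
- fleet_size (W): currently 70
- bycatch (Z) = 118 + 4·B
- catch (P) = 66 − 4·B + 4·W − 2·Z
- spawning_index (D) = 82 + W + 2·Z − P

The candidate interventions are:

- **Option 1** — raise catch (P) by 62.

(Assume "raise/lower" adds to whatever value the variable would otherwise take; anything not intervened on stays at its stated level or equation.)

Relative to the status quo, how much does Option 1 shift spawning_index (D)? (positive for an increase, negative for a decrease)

-62

Baseline:
  B = 10
  W = 70
  Z = 118 + 4·10 = 158
  P = 66 − 4·10 + 4·70 − 2·158 = -10
  D = 82 + 70 + 2·158 − (-10) = 478
Option 1 (P + 62):
  B = 10
  W = 70
  Z = 118 + 4·10 = 158
  P = 66 − 4·10 + 4·70 − 2·158 (+62 from intervention) = 52
  D = 82 + 70 + 2·158 − 52 = 416
Change in D: 416 − 478 = -62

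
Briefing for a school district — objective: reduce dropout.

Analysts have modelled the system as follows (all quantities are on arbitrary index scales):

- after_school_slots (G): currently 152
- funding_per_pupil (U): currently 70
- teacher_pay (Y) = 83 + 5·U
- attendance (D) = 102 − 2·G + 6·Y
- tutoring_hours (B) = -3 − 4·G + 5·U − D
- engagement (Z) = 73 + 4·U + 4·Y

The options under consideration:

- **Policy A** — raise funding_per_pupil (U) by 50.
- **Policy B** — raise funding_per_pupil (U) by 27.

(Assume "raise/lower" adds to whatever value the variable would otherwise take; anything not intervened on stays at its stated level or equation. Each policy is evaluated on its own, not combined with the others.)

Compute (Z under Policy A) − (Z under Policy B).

Policy A (U + 50):
  U = 70 + 50 = 120
  Y = 83 + 5·120 = 683
  Z = 73 + 4·120 + 4·683 = 3285
Policy B (U + 27):
  U = 70 + 27 = 97
  Y = 83 + 5·97 = 568
  Z = 73 + 4·97 + 4·568 = 2733
Z: 3285 − 2733 = 552

552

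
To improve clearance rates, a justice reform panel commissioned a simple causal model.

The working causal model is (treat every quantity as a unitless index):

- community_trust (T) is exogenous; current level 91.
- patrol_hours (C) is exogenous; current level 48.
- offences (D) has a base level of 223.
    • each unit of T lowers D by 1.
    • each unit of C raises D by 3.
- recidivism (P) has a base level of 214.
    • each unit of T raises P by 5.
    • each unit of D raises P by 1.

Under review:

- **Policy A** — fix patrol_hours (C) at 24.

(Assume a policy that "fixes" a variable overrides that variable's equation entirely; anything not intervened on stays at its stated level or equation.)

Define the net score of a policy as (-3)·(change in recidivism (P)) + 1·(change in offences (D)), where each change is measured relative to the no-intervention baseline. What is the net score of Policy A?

144

Baseline:
  T = 91
  C = 48
  D = 223 − 91 + 3·48 = 276
  P = 214 + 5·91 + 276 = 945
Policy A (C := 24):
  T = 91
  C = 24
  D = 223 − 91 + 3·24 = 204
  P = 214 + 5·91 + 204 = 873
ΔP = 873 − 945 = -72; ΔD = 204 − 276 = -72
Score = (-3)·(-72) + 1·(-72) = 144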